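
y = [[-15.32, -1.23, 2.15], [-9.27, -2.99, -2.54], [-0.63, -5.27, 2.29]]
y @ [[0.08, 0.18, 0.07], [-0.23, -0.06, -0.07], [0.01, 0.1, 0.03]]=[[-0.92, -2.47, -0.92], [-0.08, -1.74, -0.52], [1.18, 0.43, 0.39]]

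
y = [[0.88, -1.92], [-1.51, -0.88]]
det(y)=-3.674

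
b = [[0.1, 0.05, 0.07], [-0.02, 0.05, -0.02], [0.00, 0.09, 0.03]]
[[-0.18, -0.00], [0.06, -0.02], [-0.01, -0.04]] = b @ [[-1.06, 0.30], [0.25, -0.43], [-1.19, -0.14]]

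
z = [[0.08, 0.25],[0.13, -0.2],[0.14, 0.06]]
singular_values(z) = [0.33, 0.21]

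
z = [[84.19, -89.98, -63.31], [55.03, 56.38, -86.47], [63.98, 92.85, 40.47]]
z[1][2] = -86.47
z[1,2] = -86.47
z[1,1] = 56.38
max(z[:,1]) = 92.85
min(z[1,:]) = -86.47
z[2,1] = 92.85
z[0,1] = -89.98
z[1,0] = 55.03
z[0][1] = -89.98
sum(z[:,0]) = 203.2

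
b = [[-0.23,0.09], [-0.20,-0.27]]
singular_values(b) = [0.35, 0.23]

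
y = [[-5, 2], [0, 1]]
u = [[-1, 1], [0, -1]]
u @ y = [[5, -1], [0, -1]]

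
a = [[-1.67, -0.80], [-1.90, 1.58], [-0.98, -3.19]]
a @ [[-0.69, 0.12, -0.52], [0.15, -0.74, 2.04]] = [[1.03, 0.39, -0.76], [1.55, -1.4, 4.21], [0.20, 2.24, -6.0]]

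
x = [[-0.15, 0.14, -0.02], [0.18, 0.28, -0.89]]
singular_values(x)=[0.95, 0.2]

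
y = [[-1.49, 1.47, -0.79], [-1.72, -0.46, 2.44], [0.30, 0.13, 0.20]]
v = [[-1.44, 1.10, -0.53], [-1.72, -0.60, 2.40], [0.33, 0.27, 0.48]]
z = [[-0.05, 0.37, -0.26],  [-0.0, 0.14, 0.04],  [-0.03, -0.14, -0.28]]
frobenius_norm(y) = 3.78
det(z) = 0.00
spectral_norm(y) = 3.02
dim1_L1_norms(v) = [3.07, 4.72, 1.08]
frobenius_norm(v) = 3.61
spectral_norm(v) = 3.02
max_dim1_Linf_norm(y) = 2.44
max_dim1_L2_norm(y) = 3.02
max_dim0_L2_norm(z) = 0.42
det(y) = 2.26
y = v + z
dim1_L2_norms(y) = [2.24, 3.02, 0.38]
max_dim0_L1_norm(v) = 3.49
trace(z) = -0.19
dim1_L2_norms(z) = [0.45, 0.15, 0.31]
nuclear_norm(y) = 5.60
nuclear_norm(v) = 5.49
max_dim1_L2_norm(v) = 3.01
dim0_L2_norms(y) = [2.3, 1.55, 2.57]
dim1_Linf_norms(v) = [1.44, 2.4, 0.48]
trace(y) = -1.75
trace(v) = -1.56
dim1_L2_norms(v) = [1.89, 3.01, 0.64]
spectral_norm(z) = 0.47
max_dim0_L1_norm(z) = 0.65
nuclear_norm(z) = 0.80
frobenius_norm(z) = 0.57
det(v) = 3.27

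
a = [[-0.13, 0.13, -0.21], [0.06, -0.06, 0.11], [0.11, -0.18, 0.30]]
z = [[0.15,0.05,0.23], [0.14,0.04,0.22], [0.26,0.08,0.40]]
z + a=[[0.02, 0.18, 0.02],[0.2, -0.02, 0.33],[0.37, -0.10, 0.7]]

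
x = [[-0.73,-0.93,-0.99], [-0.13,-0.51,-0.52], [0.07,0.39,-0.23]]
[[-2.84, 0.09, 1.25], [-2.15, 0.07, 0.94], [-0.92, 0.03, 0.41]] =x@[[-2.55, 0.09, 1.12], [0.58, -0.02, -0.25], [4.2, -0.14, -1.85]]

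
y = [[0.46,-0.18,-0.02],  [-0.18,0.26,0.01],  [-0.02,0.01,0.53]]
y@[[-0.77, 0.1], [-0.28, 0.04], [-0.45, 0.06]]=[[-0.29, 0.04],[0.06, -0.01],[-0.23, 0.03]]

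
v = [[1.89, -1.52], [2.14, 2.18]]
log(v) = [[0.94, -0.61],[0.86, 1.06]]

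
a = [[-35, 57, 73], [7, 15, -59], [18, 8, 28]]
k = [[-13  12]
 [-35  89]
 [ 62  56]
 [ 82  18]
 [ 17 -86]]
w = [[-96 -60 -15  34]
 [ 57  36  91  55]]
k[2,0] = 62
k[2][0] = 62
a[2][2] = 28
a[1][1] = 15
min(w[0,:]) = -96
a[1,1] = 15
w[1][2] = 91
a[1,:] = [7, 15, -59]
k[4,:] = [17, -86]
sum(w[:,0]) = -39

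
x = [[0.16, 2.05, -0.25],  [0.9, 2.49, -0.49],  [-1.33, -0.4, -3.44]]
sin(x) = [[-0.39, 0.22, 0.00], [0.13, -0.15, 0.04], [0.29, -0.12, 0.36]]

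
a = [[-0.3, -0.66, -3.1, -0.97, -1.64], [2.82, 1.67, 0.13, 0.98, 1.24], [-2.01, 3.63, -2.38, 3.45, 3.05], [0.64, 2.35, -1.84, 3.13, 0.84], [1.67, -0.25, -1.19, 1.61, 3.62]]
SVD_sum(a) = [[-0.02, -0.38, 0.25, -0.45, -0.41],[0.05, 1.05, -0.70, 1.25, 1.12],[0.14, 3.12, -2.07, 3.72, 3.33],[0.09, 2.06, -1.37, 2.45, 2.19],[0.07, 1.60, -1.06, 1.90, 1.71]] + [[-1.78, 0.35, -1.31, -0.02, -1.05], [1.72, -0.34, 1.27, 0.02, 1.02], [-1.37, 0.27, -1.01, -0.02, -0.81], [-0.34, 0.07, -0.25, -0.00, -0.2], [1.55, -0.31, 1.15, 0.02, 0.92]] + [[1.5, -0.75, -2.01, -0.30, -0.28], [0.45, -0.22, -0.60, -0.09, -0.08], [-0.61, 0.3, 0.81, 0.12, 0.11], [0.37, -0.18, -0.50, -0.07, -0.07], [0.77, -0.38, -1.03, -0.15, -0.14]] + [[-0.01, -0.02, -0.00, -0.01, 0.02], [0.59, 0.88, 0.22, 0.24, -0.98], [-0.18, -0.27, -0.07, -0.07, 0.30], [0.53, 0.79, 0.19, 0.21, -0.88], [-0.72, -1.07, -0.26, -0.29, 1.19]] + [[0.01, 0.13, -0.03, -0.19, 0.07],[0.01, 0.31, -0.06, -0.44, 0.16],[0.01, 0.21, -0.04, -0.30, 0.11],[-0.02, -0.38, 0.08, 0.55, -0.21],[-0.00, -0.09, 0.02, 0.12, -0.05]]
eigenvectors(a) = [[-0.55+0.00j, (-0.47+0.24j), (-0.47-0.24j), (0.03-0.03j), (0.03+0.03j)], [(0.29+0j), (0.21+0.29j), 0.21-0.29j, (0.13-0.11j), 0.13+0.11j], [(-0.75+0j), 0.59+0.00j, (0.59-0j), (-0.12-0.01j), (-0.12+0.01j)], [(-0.23+0j), (0.28+0.21j), (0.28-0.21j), -0.78+0.00j, (-0.78-0j)], [0.06+0.00j, 0.21+0.28j, (0.21-0.28j), 0.58+0.09j, (0.58-0.09j)]]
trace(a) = 5.74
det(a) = -350.47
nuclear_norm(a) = 20.00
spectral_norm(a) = 8.43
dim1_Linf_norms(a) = [3.1, 2.82, 3.63, 3.13, 3.62]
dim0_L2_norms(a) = [3.91, 4.69, 4.48, 5.12, 5.23]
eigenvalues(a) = [(-4.43+0j), (3.29+3.64j), (3.29-3.64j), (1.8+0.24j), (1.8-0.24j)]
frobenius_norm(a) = 10.53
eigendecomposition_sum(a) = [[-1.61+0.00j, (0.77-0j), -1.90+0.00j, (0.51+0j), (0.22+0j)], [0.87-0.00j, (-0.41+0j), (1.02-0j), (-0.28-0j), -0.12-0.00j], [(-2.21+0j), 1.05-0.00j, (-2.6+0j), 0.70+0.00j, (0.3+0j)], [-0.69+0.00j, (0.33-0j), -0.81+0.00j, (0.22+0j), 0.09+0.00j], [0.17-0.00j, (-0.08+0j), (0.2-0j), -0.05-0.00j, -0.02-0.00j]] + [[0.63+1.41j, -0.86+0.75j, (-0.66-1.06j), (-0.64+1.36j), (-0.83+1.35j)],[(0.88-0.56j), 0.58+0.49j, -0.64+0.55j, (0.97+0.29j), (0.98+0.42j)],[0.09-1.71j, 1.22-0.30j, 0.12+1.37j, (1.32-1.02j), 1.50-0.91j],[0.65-0.79j, (0.7+0.29j), -0.43+0.71j, (1-0.02j), 1.05+0.09j],[0.84-0.56j, (0.58+0.47j), -0.61+0.54j, 0.95+0.26j, 0.96+0.39j]] + [[(0.63-1.41j),-0.86-0.75j,(-0.66+1.06j),(-0.64-1.36j),-0.83-1.35j], [0.88+0.56j,(0.58-0.49j),(-0.64-0.55j),(0.97-0.29j),(0.98-0.42j)], [(0.09+1.71j),1.22+0.30j,0.12-1.37j,(1.32+1.02j),(1.5+0.91j)], [0.65+0.79j,0.70-0.29j,(-0.43-0.71j),1.00+0.02j,1.05-0.09j], [(0.84+0.56j),0.58-0.47j,-0.61-0.54j,0.95-0.26j,0.96-0.39j]] + [[(0.03+0.03j), 0.14+0.17j, (0.06+0.05j), -0.10-0.07j, (-0.1-0.16j)], [(0.1+0.12j), 0.46+0.67j, (0.19+0.21j), (-0.34-0.27j), (-0.3-0.61j)], [(0.01-0.11j), 0.07-0.57j, (-0-0.2j), (0.06+0.3j), (-0.12+0.46j)], [0.01-0.74j, 0.31-3.74j, -0.08-1.30j, 0.45+1.96j, (-0.68+3.06j)], [(-0.09+0.55j), (-0.66+2.77j), -0.09+0.99j, (-0.12-1.53j), (0.86-2.23j)]] + [[0.03-0.03j, 0.14-0.17j, (0.06-0.05j), -0.10+0.07j, (-0.1+0.16j)], [(0.1-0.12j), 0.46-0.67j, (0.19-0.21j), -0.34+0.27j, (-0.3+0.61j)], [(0.01+0.11j), 0.07+0.57j, -0.00+0.20j, 0.06-0.30j, (-0.12-0.46j)], [0.01+0.74j, (0.31+3.74j), (-0.08+1.3j), 0.45-1.96j, (-0.68-3.06j)], [(-0.09-0.55j), (-0.66-2.77j), -0.09-0.99j, -0.12+1.53j, 0.86+2.23j]]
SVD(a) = [[-0.09, 0.55, -0.80, -0.01, 0.24], [0.25, -0.53, -0.24, 0.54, 0.55], [0.74, 0.42, 0.32, -0.17, 0.38], [0.49, 0.10, -0.20, 0.49, -0.69], [0.38, -0.48, -0.41, -0.66, -0.16]] @ diag([8.431212645862324, 4.5090094211191545, 3.324328022239555, 2.7172936382898984, 1.0205615338489018]) @ [[0.02, 0.50, -0.33, 0.60, 0.53], [-0.72, 0.14, -0.53, -0.01, -0.42], [-0.57, 0.28, 0.76, 0.11, 0.1], [0.4, 0.60, 0.15, 0.16, -0.66], [0.02, 0.54, -0.11, -0.78, 0.29]]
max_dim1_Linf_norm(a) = 3.63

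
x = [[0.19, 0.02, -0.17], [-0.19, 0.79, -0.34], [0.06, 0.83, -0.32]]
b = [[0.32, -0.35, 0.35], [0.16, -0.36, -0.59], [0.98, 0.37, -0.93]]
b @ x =[[0.15,0.02,-0.05], [0.06,-0.77,0.28], [0.06,-0.46,0.01]]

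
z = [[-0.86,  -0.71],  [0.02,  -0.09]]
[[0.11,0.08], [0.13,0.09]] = z @ [[0.88, 0.63],[-1.22, -0.87]]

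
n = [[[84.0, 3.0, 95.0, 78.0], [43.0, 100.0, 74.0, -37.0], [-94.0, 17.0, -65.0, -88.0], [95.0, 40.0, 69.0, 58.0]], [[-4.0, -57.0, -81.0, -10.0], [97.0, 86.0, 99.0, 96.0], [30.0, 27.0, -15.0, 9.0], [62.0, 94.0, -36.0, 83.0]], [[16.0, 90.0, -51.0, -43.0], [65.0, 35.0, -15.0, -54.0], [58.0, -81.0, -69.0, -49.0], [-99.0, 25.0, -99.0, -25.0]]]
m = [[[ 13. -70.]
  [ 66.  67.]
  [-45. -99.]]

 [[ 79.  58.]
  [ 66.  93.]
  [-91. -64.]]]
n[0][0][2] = 95.0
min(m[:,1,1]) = 67.0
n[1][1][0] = 97.0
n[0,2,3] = -88.0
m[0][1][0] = 66.0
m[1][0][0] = 79.0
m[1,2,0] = -91.0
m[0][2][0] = -45.0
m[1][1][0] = 66.0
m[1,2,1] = -64.0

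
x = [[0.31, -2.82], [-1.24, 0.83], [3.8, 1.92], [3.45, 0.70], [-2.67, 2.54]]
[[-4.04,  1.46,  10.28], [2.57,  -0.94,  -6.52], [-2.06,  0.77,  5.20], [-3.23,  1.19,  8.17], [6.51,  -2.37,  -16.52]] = x @ [[-1.2, 0.44, 3.04],[1.30, -0.47, -3.31]]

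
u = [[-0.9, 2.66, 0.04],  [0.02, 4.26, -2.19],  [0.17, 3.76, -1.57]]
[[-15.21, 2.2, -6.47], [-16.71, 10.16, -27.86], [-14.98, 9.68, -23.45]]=u @ [[2.58, 4.59, -4.32], [-4.82, 2.38, -3.97], [-1.72, 0.03, 4.96]]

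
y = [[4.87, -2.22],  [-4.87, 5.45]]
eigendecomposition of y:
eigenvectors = [[-0.59, 0.53], [-0.80, -0.85]]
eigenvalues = [1.86, 8.46]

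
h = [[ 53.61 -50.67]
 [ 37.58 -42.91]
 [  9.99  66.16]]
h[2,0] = 9.99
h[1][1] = -42.91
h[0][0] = 53.61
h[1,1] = -42.91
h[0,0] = 53.61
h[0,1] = -50.67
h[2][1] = 66.16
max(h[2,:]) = 66.16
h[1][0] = 37.58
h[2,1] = 66.16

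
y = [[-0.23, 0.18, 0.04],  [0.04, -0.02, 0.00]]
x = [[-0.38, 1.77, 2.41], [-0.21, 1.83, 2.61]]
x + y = [[-0.61, 1.95, 2.45], [-0.17, 1.81, 2.61]]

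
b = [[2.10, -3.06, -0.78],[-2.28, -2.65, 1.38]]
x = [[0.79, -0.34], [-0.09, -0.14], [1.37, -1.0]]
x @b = [[2.43, -1.52, -1.09], [0.13, 0.65, -0.12], [5.16, -1.54, -2.45]]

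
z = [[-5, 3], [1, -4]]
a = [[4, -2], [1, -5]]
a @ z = [[-22, 20], [-10, 23]]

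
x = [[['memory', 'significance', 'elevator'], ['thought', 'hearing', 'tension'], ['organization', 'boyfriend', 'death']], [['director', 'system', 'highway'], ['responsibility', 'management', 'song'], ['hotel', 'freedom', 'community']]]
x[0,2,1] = 'boyfriend'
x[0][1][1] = 'hearing'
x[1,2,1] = 'freedom'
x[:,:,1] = [['significance', 'hearing', 'boyfriend'], ['system', 'management', 'freedom']]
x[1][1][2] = 'song'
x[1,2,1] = 'freedom'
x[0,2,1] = 'boyfriend'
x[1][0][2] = 'highway'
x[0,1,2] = 'tension'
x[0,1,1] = 'hearing'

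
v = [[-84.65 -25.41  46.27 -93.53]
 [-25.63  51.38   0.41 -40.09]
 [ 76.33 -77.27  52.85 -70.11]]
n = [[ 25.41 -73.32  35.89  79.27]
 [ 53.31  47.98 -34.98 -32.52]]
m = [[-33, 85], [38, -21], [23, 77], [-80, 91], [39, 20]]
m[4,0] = 39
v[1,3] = -40.09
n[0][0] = 25.41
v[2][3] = -70.11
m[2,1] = 77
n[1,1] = 47.98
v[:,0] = [-84.65, -25.63, 76.33]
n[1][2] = -34.98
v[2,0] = 76.33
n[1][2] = -34.98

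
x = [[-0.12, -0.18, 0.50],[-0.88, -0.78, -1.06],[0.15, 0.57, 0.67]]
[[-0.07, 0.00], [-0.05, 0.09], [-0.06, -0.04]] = x @ [[0.21, -0.04], [-0.04, -0.04], [-0.1, -0.02]]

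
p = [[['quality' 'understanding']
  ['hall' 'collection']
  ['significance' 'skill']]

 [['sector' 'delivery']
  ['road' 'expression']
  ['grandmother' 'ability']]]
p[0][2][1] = 'skill'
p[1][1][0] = 'road'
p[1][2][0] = 'grandmother'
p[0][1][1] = 'collection'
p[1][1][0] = 'road'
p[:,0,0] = ['quality', 'sector']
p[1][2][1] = 'ability'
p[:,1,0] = ['hall', 'road']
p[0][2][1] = 'skill'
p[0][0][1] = 'understanding'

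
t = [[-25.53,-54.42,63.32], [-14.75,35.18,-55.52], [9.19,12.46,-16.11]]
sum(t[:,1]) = -6.780000000000001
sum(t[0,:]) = -16.630000000000003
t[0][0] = -25.53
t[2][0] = 9.19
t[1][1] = 35.18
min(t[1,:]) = -55.52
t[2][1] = 12.46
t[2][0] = 9.19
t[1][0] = -14.75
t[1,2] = -55.52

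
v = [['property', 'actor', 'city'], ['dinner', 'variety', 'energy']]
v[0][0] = 'property'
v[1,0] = 'dinner'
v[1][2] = 'energy'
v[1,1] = 'variety'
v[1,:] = ['dinner', 'variety', 'energy']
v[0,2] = 'city'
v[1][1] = 'variety'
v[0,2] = 'city'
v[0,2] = 'city'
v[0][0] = 'property'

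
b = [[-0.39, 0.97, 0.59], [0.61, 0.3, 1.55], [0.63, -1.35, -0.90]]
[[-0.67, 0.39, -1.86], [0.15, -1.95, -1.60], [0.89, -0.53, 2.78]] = b @ [[-0.19,  -0.78,  1.03], [-0.99,  0.76,  -0.71], [0.36,  -1.10,  -1.30]]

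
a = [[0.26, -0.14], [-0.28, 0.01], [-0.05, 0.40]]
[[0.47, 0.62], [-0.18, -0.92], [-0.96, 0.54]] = a@[[0.57, 3.34],[-2.33, 1.77]]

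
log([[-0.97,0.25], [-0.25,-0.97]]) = [[0.00, 2.89],[-2.89, 0.00]]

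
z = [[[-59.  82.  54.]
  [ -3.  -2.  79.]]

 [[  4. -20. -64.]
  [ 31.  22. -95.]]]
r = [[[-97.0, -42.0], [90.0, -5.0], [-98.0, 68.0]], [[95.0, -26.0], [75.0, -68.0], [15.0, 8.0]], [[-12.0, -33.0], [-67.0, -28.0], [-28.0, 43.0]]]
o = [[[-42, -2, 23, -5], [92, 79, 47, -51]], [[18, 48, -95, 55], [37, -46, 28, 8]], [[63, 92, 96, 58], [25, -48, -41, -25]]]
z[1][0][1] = -20.0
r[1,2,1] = 8.0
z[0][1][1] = -2.0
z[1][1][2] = -95.0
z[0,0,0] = -59.0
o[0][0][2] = 23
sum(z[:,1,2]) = -16.0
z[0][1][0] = -3.0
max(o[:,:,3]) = 58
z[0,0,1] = 82.0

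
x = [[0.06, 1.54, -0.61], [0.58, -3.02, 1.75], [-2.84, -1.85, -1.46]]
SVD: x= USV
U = [[0.38, -0.16, 0.91], [-0.71, 0.57, 0.4], [-0.59, -0.8, 0.10]]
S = [4.08, 3.49, 0.0]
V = [[0.31,0.94,-0.15], [0.75,-0.14,0.65], [-0.59,0.32,0.74]]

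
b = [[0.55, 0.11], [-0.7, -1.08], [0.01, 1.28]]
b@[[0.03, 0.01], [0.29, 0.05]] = [[0.05, 0.01],[-0.33, -0.06],[0.37, 0.06]]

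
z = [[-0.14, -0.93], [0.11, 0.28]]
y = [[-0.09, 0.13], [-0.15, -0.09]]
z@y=[[0.15, 0.07],  [-0.05, -0.01]]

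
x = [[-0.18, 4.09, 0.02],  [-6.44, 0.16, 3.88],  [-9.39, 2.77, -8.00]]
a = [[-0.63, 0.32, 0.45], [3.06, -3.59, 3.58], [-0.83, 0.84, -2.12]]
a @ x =[[-6.17, -1.28, -2.37], [-11.05, 21.86, -42.51], [14.65, -9.13, 20.2]]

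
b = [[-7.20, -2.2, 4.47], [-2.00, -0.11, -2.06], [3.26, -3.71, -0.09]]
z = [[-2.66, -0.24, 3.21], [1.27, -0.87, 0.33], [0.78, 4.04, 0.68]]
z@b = [[30.10, -6.03, -11.68],[-6.33, -3.92, 7.44],[-11.48, -4.68, -4.9]]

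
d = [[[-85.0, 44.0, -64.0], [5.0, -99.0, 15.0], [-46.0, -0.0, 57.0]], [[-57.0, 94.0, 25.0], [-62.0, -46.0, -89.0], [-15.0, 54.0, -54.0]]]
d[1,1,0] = -62.0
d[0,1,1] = -99.0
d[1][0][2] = 25.0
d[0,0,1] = 44.0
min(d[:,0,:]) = -85.0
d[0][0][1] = 44.0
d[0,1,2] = 15.0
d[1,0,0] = -57.0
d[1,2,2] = -54.0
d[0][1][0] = 5.0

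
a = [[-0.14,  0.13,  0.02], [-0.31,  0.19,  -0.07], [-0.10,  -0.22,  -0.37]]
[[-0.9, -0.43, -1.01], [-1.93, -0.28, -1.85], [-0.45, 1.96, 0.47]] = a @ [[4.61, 1.08, 0.79], [-2.18, -1.44, -7.39], [1.26, -4.74, 2.92]]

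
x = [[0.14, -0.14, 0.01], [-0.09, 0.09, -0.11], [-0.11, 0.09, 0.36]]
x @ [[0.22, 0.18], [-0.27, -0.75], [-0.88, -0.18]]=[[0.06,0.13], [0.05,-0.06], [-0.37,-0.15]]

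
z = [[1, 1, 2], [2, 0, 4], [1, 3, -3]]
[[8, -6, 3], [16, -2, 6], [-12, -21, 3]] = z@[[0, -3, 3], [0, -5, 0], [4, 1, 0]]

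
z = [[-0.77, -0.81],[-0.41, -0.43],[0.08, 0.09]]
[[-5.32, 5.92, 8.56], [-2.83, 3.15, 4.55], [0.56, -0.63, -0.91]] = z @ [[6.23, -4.39, -7.85], [0.65, -3.14, -3.10]]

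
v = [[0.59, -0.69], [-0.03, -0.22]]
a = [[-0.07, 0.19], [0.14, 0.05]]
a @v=[[-0.05, 0.01], [0.08, -0.11]]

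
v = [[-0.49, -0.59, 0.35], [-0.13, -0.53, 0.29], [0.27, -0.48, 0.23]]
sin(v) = [[-0.44, -0.53, 0.32],[-0.1, -0.5, 0.27],[0.27, -0.48, 0.23]]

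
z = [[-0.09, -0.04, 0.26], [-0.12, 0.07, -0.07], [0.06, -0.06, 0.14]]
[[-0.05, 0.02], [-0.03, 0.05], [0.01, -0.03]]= z@[[0.19,-0.44], [-0.37,-0.15], [-0.2,-0.08]]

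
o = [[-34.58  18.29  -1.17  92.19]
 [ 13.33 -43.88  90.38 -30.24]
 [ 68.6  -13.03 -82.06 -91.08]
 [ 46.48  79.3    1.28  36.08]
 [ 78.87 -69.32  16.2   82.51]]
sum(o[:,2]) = 24.62999999999999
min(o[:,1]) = -69.32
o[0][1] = 18.29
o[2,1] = -13.03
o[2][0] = 68.6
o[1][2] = 90.38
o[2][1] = -13.03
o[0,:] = [-34.58, 18.29, -1.17, 92.19]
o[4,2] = 16.2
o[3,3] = 36.08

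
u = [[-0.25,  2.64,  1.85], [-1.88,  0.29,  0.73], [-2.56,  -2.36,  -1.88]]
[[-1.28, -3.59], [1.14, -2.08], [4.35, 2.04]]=u @ [[-1.05,0.53], [0.3,-0.37], [-1.26,-1.34]]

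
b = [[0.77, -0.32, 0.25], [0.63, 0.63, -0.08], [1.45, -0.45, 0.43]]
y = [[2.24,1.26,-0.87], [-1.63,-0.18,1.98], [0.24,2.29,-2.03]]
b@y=[[2.31, 1.60, -1.81], [0.37, 0.5, 0.86], [4.08, 2.89, -3.03]]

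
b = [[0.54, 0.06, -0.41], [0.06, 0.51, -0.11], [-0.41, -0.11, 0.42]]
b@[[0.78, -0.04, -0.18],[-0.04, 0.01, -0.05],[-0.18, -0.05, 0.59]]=[[0.49, -0.0, -0.34],[0.05, 0.01, -0.1],[-0.39, -0.01, 0.33]]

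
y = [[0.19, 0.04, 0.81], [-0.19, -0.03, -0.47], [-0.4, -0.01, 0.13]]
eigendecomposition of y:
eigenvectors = [[0.73+0.00j, 0.73-0.00j, 0.04+0.00j], [(-0.45+0.09j), (-0.45-0.09j), (-1+0j)], [(-0.02+0.51j), (-0.02-0.51j), (0.04+0j)]]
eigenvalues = [(0.15+0.57j), (0.15-0.57j), (-0+0j)]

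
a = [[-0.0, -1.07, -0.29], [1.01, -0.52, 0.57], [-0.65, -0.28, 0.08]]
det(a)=0.663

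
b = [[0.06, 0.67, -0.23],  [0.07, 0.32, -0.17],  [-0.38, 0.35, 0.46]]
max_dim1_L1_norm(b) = 1.19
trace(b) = 0.84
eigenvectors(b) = [[-0.70,-0.81,0.74], [-0.43,-0.13,0.33], [0.57,-0.57,0.59]]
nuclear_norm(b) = 1.49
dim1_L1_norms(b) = [0.96, 0.56, 1.19]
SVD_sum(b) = [[-0.07, 0.67, -0.04], [-0.03, 0.32, -0.02], [-0.04, 0.35, -0.02]] + [[0.13, 0.0, -0.19],[0.1, 0.00, -0.15],[-0.34, -0.00, 0.48]] + [[0.00, 0.00, 0.00], [-0.0, -0.00, -0.00], [-0.00, -0.00, -0.0]]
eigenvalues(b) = [0.66, 0.0, 0.17]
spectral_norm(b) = 0.83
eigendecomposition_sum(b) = [[0.27, 0.11, -0.4], [0.16, 0.07, -0.24], [-0.22, -0.09, 0.33]] + [[0.01, -0.02, -0.00], [0.00, -0.0, -0.0], [0.01, -0.01, -0.00]] + [[-0.21, 0.57, 0.17], [-0.09, 0.25, 0.08], [-0.17, 0.45, 0.13]]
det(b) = 0.00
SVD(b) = [[-0.81, 0.34, 0.47], [-0.39, 0.28, -0.88], [-0.43, -0.9, -0.09]] @ diag([0.8273534928005287, 0.6599888906983065, 0.0009284964109440323]) @ [[0.11,-0.99,0.07], [0.58,0.01,-0.82], [0.81,0.13,0.57]]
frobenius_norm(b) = 1.06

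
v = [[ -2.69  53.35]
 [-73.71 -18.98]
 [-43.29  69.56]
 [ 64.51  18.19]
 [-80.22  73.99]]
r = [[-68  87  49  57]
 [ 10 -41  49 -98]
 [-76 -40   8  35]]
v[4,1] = 73.99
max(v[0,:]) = 53.35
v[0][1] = 53.35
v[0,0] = -2.69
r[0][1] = 87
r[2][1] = -40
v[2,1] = 69.56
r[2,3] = 35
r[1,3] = -98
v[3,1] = 18.19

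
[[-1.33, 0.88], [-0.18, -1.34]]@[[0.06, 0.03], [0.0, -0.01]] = [[-0.08, -0.05], [-0.01, 0.01]]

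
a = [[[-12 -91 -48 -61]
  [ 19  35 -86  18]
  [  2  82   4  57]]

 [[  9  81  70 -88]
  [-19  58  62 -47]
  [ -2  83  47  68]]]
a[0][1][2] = -86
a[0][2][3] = 57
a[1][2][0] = -2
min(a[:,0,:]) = -91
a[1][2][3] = 68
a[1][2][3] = 68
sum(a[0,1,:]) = -14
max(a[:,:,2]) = 70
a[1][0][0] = 9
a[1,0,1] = 81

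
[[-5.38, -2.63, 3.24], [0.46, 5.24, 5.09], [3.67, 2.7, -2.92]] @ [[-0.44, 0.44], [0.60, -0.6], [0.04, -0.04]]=[[0.92, -0.92], [3.15, -3.15], [-0.11, 0.11]]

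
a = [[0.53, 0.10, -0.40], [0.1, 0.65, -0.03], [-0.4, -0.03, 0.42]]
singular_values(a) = [0.91, 0.62, 0.07]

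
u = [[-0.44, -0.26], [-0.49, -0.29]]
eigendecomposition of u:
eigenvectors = [[-0.67, 0.51], [-0.74, -0.86]]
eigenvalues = [-0.73, -0.0]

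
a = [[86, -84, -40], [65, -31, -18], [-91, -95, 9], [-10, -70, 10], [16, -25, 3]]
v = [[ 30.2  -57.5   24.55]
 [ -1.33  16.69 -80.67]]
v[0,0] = 30.2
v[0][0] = 30.2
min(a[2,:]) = -95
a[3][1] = -70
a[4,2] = 3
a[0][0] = 86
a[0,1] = -84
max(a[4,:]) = 16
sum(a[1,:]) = 16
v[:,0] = [30.2, -1.33]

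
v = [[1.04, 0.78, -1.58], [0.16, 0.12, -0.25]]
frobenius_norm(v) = 2.07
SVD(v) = [[-0.99, -0.15], [-0.15, 0.99]] @ diag([2.0709613984706237, 0.004345807703922581]) @ [[-0.51, -0.38, 0.77], [-0.62, -0.46, -0.64]]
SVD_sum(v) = [[1.04,  0.78,  -1.58], [0.16,  0.12,  -0.25]] + [[0.0, 0.0, 0.0], [-0.00, -0.0, -0.0]]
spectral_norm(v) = 2.07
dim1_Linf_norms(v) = [1.58, 0.25]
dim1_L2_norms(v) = [2.05, 0.32]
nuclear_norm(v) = 2.08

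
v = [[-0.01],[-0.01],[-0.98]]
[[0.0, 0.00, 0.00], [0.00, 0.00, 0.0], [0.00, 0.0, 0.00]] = v@ [[-0.0, 0.00, -0.0]]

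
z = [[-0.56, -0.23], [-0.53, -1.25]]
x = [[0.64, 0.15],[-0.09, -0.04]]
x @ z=[[-0.44, -0.33], [0.07, 0.07]]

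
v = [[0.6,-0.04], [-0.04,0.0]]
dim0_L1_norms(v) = [0.64, 0.04]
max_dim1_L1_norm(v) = 0.64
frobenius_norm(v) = 0.60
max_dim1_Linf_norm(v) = 0.6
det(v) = -0.00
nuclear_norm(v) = 0.61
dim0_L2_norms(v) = [0.6, 0.04]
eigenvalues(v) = [0.6, -0.0]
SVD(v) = [[-1.00, 0.07], [0.07, 1.00]] @ diag([0.6026549190084313, 0.0026549190084311177]) @ [[-1.00, 0.07], [-0.07, -1.00]]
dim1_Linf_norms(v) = [0.6, 0.04]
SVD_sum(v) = [[0.60, -0.04], [-0.04, 0.00]] + [[-0.00, -0.00],[-0.00, -0.00]]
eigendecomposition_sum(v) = [[0.6, -0.04], [-0.04, 0.00]] + [[-0.00, -0.00],[-0.00, -0.00]]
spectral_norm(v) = 0.60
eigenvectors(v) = [[1.0, 0.07], [-0.07, 1.0]]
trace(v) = 0.60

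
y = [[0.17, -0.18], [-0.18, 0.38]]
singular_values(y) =[0.48, 0.07]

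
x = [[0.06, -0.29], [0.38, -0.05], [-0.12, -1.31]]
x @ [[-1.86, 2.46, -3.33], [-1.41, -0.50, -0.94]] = [[0.30,0.29,0.07],[-0.64,0.96,-1.22],[2.07,0.36,1.63]]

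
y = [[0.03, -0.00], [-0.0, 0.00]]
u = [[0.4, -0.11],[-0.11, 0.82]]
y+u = [[0.43, -0.11], [-0.11, 0.82]]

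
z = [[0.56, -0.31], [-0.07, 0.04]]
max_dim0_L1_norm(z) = 0.63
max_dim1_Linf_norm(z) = 0.56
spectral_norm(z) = 0.65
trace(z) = 0.60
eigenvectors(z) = [[0.99, 0.49], [-0.12, 0.87]]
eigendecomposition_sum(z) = [[0.56,-0.31], [-0.07,0.04]] + [[0.0, 0.00], [0.00, 0.0]]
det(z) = 0.00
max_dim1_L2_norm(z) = 0.64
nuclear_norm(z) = 0.65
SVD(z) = [[-0.99, 0.12], [0.12, 0.99]] @ diag([0.6451347321901626, 0.001085044665977869]) @ [[-0.87, 0.48], [0.48, 0.87]]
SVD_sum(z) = [[0.56, -0.31], [-0.07, 0.04]] + [[0.00,0.00],[0.00,0.00]]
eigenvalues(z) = [0.6, 0.0]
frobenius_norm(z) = 0.65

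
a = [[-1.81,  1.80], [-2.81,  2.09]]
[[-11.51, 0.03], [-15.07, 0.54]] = a @ [[2.41, -0.72], [-3.97, -0.71]]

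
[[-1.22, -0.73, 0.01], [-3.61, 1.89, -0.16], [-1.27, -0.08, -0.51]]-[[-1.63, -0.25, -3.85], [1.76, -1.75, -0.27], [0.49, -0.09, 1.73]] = [[0.41,-0.48,3.86],[-5.37,3.64,0.11],[-1.76,0.01,-2.24]]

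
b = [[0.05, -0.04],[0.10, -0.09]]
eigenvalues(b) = [0.01, -0.05]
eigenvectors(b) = [[0.71, 0.37], [0.71, 0.93]]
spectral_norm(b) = 0.15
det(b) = -0.00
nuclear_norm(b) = 0.15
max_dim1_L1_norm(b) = 0.19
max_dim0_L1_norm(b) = 0.15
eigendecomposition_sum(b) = [[0.02, -0.01], [0.02, -0.01]] + [[0.03, -0.03], [0.08, -0.08]]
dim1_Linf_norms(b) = [0.05, 0.1]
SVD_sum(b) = [[0.05, -0.04], [0.1, -0.09]] + [[0.0,  0.00], [-0.0,  -0.0]]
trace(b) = -0.04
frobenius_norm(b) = 0.15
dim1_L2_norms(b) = [0.06, 0.13]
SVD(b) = [[-0.43,-0.9], [-0.9,0.43]] @ diag([0.14895882995144427, 0.003356632165833905]) @ [[-0.75, 0.66],[-0.66, -0.75]]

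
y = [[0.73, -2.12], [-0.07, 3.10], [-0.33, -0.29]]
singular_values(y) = [3.79, 0.67]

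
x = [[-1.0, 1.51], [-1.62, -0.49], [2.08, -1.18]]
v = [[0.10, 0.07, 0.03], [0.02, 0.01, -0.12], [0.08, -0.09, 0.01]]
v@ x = [[-0.15, 0.08], [-0.29, 0.17], [0.09, 0.15]]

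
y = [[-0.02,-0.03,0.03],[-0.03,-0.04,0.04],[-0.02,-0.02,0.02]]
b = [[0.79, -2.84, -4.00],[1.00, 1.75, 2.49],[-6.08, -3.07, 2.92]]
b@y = [[0.15, 0.17, -0.17], [-0.12, -0.15, 0.15], [0.16, 0.25, -0.25]]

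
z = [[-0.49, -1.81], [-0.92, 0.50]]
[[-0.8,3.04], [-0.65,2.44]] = z@[[0.83, -3.11], [0.22, -0.84]]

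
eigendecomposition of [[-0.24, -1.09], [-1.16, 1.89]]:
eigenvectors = [[-0.91, 0.38], [-0.41, -0.92]]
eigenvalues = [-0.72, 2.37]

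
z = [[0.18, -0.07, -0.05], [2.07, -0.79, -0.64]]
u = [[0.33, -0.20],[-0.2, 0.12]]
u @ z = [[-0.35, 0.13, 0.11], [0.21, -0.08, -0.07]]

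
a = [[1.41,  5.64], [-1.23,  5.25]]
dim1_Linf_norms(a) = [5.64, 5.25]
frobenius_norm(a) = 7.93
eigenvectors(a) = [[(0.91+0j), 0.91-0.00j], [0.31+0.29j, 0.31-0.29j]]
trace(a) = 6.66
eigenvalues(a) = [(3.33+1.8j), (3.33-1.8j)]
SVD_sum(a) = [[0.15,5.67], [0.14,5.21]] + [[1.26,-0.03],[-1.37,0.04]]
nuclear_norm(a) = 9.57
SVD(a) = [[0.74, 0.68], [0.68, -0.74]] @ diag([7.707922501866378, 1.8603845584238579]) @ [[0.03, 1.0],  [1.0, -0.03]]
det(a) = 14.34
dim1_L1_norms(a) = [7.05, 6.48]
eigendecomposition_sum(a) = [[0.70+2.67j,  2.82-5.21j], [-0.62+1.14j,  (2.62-0.87j)]] + [[(0.7-2.67j), (2.82+5.21j)], [(-0.62-1.14j), 2.62+0.87j]]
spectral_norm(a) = 7.71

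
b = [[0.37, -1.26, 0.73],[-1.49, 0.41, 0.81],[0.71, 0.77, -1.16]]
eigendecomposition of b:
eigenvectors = [[0.46, 0.66, 0.51],[0.5, -0.75, 0.54],[-0.73, -0.04, 0.67]]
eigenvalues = [-2.14, 1.76, 0.0]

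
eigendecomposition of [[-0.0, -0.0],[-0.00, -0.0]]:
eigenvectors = [[1.00, 0.0], [0.0, 1.0]]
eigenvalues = [-0.0, -0.0]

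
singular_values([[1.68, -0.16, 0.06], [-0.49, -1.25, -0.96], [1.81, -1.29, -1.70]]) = [3.14, 1.85, 0.36]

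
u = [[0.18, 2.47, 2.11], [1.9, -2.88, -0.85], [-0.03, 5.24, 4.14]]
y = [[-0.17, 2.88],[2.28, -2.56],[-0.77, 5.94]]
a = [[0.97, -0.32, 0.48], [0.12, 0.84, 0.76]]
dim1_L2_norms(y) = [2.89, 3.43, 5.99]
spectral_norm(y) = 7.26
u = y @ a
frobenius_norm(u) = 8.23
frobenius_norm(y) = 7.48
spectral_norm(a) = 1.22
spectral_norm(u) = 7.96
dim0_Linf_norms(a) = [0.97, 0.84, 0.76]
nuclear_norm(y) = 9.07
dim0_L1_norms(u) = [2.11, 10.59, 7.1]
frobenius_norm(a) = 1.60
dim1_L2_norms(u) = [3.25, 3.55, 6.68]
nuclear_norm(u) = 10.06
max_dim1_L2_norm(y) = 5.99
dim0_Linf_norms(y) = [2.28, 5.94]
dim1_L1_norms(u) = [4.76, 5.63, 9.41]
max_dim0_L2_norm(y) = 7.08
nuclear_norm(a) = 2.26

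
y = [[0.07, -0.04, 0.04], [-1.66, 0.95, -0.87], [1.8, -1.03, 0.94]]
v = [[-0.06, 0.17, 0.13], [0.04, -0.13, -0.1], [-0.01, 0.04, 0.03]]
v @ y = [[-0.05,0.03,-0.03], [0.04,-0.02,0.02], [-0.01,0.01,-0.01]]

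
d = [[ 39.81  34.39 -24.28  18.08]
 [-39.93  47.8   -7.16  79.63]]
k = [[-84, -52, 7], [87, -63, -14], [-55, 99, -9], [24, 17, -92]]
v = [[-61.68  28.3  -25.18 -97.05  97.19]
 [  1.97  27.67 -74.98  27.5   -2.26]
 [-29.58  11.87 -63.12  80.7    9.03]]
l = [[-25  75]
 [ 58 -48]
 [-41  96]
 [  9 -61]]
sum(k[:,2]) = -108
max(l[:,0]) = 58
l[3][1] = -61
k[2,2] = -9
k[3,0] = 24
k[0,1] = -52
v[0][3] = -97.05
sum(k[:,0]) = -28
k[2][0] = -55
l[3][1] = -61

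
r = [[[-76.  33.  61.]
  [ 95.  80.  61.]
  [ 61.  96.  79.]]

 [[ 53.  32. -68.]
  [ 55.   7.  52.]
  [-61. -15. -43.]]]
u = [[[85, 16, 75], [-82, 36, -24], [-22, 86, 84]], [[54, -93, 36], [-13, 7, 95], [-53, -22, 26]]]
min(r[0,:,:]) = -76.0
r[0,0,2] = 61.0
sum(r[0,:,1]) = 209.0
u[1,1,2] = 95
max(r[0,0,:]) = 61.0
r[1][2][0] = -61.0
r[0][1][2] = 61.0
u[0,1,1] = 36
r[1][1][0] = 55.0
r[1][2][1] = -15.0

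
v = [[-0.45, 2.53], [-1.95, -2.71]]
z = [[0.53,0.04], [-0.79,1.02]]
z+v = [[0.08, 2.57], [-2.74, -1.69]]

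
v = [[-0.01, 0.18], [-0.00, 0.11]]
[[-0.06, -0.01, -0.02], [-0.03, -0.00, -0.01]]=v @ [[-0.03, 0.07, 0.06], [-0.31, -0.03, -0.09]]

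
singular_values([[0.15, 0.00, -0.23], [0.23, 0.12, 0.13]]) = [0.29, 0.27]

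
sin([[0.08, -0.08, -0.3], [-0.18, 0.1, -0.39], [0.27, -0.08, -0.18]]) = [[0.08,  -0.08,  -0.30], [-0.18,  0.10,  -0.39], [0.27,  -0.08,  -0.18]]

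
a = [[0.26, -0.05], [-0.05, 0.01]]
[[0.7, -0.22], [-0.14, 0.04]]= a @ [[2.19, -0.76], [-2.65, 0.5]]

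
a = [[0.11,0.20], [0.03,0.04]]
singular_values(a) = [0.23, 0.01]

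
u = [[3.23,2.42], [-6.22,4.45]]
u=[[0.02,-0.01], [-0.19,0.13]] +[[3.21, 2.43], [-6.03, 4.32]]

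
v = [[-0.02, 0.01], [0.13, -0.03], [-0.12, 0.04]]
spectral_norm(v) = 0.18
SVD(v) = [[-0.12, -0.43], [0.72, -0.66], [-0.68, -0.62]] @ diag([0.18494906662644137, 0.009687246977761977]) @ [[0.96, -0.27], [-0.27, -0.96]]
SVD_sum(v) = [[-0.02, 0.01], [0.13, -0.04], [-0.12, 0.03]] + [[0.00, 0.00],[0.0, 0.01],[0.0, 0.01]]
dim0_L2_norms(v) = [0.18, 0.05]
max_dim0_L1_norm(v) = 0.27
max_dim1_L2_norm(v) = 0.13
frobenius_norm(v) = 0.19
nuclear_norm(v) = 0.19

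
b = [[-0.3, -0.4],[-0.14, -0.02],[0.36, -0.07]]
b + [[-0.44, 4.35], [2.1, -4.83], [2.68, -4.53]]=[[-0.74, 3.95], [1.96, -4.85], [3.04, -4.6]]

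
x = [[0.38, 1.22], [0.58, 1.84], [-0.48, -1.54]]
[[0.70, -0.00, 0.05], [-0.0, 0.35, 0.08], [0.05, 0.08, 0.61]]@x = [[0.24, 0.78], [0.16, 0.52], [-0.23, -0.73]]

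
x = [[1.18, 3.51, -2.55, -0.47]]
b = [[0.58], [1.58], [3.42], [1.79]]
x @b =[[-3.33]]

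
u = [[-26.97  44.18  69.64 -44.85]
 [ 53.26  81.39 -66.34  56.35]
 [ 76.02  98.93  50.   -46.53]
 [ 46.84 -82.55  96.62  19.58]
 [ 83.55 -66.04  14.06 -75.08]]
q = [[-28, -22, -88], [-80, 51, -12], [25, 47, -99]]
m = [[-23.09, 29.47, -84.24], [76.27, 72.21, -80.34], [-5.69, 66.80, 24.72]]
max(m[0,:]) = 29.47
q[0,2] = -88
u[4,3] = -75.08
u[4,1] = -66.04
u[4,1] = -66.04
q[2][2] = -99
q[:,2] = [-88, -12, -99]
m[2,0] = -5.69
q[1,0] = -80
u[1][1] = 81.39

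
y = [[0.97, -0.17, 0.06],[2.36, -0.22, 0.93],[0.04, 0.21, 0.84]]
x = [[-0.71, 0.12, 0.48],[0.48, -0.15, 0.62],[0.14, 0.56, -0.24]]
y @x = [[-0.76, 0.18, 0.35],[-1.65, 0.84, 0.77],[0.19, 0.44, -0.05]]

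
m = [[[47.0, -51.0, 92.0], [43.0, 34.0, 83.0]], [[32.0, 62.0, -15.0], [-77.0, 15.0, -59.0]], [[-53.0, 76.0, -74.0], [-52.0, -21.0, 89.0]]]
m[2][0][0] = -53.0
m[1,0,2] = -15.0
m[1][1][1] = 15.0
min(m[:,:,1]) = -51.0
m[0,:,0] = [47.0, 43.0]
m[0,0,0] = 47.0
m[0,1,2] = 83.0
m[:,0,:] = [[47.0, -51.0, 92.0], [32.0, 62.0, -15.0], [-53.0, 76.0, -74.0]]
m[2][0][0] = -53.0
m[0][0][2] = 92.0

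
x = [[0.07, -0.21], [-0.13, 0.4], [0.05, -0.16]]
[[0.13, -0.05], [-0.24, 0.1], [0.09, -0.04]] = x@[[0.36, 0.58], [-0.48, 0.43]]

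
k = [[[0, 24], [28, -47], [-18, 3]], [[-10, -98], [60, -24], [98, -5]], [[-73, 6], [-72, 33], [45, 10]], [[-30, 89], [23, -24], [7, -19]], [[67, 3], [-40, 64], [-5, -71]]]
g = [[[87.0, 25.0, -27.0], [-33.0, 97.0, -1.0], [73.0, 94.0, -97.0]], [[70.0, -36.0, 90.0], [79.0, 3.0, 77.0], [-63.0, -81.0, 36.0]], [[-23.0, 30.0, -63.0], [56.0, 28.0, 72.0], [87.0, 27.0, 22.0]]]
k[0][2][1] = 3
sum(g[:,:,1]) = 187.0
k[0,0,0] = 0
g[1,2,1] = -81.0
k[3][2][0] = 7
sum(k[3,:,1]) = 46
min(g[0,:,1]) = 25.0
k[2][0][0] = -73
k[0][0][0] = 0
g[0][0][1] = 25.0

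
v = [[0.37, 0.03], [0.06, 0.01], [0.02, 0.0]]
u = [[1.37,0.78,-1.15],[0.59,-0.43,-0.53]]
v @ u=[[0.52, 0.28, -0.44], [0.09, 0.04, -0.07], [0.03, 0.02, -0.02]]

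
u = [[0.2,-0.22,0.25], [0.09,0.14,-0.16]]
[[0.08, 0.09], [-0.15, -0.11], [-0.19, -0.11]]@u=[[0.02, -0.00, 0.01], [-0.04, 0.02, -0.02], [-0.05, 0.03, -0.03]]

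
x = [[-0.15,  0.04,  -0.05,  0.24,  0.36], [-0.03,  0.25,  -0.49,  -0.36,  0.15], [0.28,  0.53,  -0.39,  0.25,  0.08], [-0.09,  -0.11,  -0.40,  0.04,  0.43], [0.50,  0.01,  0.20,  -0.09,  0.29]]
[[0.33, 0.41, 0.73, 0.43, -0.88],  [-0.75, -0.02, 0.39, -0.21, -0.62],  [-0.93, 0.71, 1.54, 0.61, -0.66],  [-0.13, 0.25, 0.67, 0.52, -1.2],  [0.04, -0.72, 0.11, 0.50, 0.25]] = x @ [[-0.83, -0.74, 0.29, 0.94, 0.73], [-0.48, 0.55, 1.25, -0.35, -0.17], [1.4, -0.75, -0.94, -0.45, 1.22], [0.21, 1.40, 1.42, 1.19, -0.74], [0.68, -0.26, 0.94, 0.78, -1.47]]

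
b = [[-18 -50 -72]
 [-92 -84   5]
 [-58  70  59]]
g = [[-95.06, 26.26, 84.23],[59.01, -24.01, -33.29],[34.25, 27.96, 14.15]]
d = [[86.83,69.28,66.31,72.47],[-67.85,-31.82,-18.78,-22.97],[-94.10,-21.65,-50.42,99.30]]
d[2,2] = -50.42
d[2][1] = -21.65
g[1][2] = -33.29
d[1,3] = -22.97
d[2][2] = -50.42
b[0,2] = -72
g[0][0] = -95.06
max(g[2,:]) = 34.25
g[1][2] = -33.29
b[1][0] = -92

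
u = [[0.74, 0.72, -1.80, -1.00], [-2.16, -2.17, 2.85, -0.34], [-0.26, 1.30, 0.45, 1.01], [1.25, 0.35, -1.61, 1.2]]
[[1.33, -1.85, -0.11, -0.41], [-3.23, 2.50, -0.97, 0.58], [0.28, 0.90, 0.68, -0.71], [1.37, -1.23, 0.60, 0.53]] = u @[[0.73, -0.28, 0.26, 0.26],[0.48, 0.13, 0.3, -0.67],[-0.22, 0.80, 0.12, -0.08],[-0.05, 0.3, 0.3, 0.26]]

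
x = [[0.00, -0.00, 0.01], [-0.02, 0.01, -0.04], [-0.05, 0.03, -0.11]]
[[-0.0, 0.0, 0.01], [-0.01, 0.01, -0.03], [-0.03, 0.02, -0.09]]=x@[[0.76, -0.05, -0.05], [-0.05, 0.9, 0.09], [-0.05, 0.09, 0.84]]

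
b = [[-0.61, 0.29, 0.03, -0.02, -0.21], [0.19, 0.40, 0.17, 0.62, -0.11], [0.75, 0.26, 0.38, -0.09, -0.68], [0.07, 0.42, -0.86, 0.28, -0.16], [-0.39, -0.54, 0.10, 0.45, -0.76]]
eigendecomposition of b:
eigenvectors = [[(0.63+0j), -0.17+0.14j, -0.17-0.14j, (-0.11+0.06j), (-0.11-0.06j)],[(-0.11+0j), 0.12-0.31j, (0.12+0.31j), (-0.59+0j), -0.59-0.00j],[(0.06+0j), 0.40+0.25j, (0.4-0.25j), -0.23+0.48j, -0.23-0.48j],[(0.15+0j), 0.15+0.48j, 0.15-0.48j, (-0.35-0.46j), (-0.35+0.46j)],[(0.75+0j), 0.61+0.00j, 0.61-0.00j, 0.09-0.13j, (0.09+0.13j)]]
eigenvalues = [(-0.91+0j), (-0.59+0.57j), (-0.59-0.57j), (0.89+0.31j), (0.89-0.31j)]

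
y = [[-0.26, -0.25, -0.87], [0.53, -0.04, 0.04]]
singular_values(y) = [0.96, 0.49]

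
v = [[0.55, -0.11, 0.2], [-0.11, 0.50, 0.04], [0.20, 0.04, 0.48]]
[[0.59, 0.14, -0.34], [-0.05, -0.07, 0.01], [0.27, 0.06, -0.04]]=v@ [[1.06, 0.23, -0.73],[0.13, -0.09, -0.15],[0.12, 0.04, 0.23]]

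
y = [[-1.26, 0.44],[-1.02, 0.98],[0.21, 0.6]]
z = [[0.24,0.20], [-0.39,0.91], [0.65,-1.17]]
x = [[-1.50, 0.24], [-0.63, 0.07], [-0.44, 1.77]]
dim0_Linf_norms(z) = [0.65, 1.17]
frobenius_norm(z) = 1.69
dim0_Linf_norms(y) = [1.26, 0.98]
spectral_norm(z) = 1.66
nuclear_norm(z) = 1.98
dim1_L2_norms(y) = [1.33, 1.41, 0.64]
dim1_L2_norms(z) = [0.31, 0.99, 1.34]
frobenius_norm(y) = 2.05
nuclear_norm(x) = 3.40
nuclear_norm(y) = 2.65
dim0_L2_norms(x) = [1.69, 1.79]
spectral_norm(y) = 1.91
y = x + z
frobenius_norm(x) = 2.46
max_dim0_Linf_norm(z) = 1.17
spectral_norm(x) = 2.05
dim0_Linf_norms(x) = [1.5, 1.77]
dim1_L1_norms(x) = [1.74, 0.7, 2.21]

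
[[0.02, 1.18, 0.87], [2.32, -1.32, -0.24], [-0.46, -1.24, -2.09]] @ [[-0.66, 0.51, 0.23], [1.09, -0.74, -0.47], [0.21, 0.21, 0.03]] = [[1.46, -0.68, -0.52], [-3.02, 2.11, 1.15], [-1.49, 0.24, 0.41]]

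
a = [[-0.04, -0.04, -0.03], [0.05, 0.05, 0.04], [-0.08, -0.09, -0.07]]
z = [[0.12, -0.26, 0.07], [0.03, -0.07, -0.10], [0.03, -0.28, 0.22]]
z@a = [[-0.02, -0.02, -0.02], [0.00, 0.00, 0.0], [-0.03, -0.04, -0.03]]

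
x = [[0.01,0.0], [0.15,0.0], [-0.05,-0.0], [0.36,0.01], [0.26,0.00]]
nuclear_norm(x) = 0.48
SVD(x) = [[-0.02, -0.03], [-0.32, -0.38], [0.11, 0.13], [-0.76, 0.65], [-0.55, -0.65]] @ diag([0.47154884214736675, 0.0064567383002419884]) @ [[-1.00, -0.02], [-0.02, 1.00]]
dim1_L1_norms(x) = [0.01, 0.15, 0.05, 0.37, 0.26]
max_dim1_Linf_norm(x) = 0.36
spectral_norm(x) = 0.47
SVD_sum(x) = [[0.01, 0.0], [0.15, 0.0], [-0.05, -0.0], [0.36, 0.01], [0.26, 0.0]] + [[0.0, -0.0], [0.0, -0.0], [-0.0, 0.00], [-0.0, 0.00], [0.0, -0.00]]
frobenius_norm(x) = 0.47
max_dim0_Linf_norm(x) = 0.36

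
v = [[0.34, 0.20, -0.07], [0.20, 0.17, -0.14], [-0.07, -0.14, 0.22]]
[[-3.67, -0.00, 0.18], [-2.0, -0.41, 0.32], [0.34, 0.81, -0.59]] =v@[[-7.65, 2.68, 5.15], [-7.29, -3.83, -10.55], [-5.51, 2.11, -7.77]]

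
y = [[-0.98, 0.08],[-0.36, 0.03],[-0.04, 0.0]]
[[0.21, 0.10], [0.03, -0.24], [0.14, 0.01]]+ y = [[-0.77,0.18],[-0.33,-0.21],[0.1,0.01]]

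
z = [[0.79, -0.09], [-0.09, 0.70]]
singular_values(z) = [0.85, 0.64]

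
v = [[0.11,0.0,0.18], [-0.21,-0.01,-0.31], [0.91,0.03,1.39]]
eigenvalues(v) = [1.5, -0.01, 0.0]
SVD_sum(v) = [[0.12, 0.00, 0.18], [-0.21, -0.01, -0.31], [0.91, 0.03, 1.39]] + [[-0.01, -0.0, 0.0],[-0.00, -0.0, 0.0],[-0.0, -0.0, 0.00]] + [[0.00, -0.0, -0.00], [-0.0, 0.0, 0.0], [-0.0, 0.00, 0.00]]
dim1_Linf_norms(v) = [0.18, 0.31, 1.39]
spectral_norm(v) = 1.72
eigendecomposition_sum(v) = [[0.12, 0.00, 0.18], [-0.2, -0.01, -0.31], [0.91, 0.03, 1.39]] + [[-0.01, -0.00, 0.00],[-0.01, -0.0, 0.0],[0.00, 0.00, -0.0]] + [[0.0, -0.0, -0.0],[-0.00, 0.00, 0.0],[-0.00, 0.00, 0.0]]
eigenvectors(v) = [[-0.13, 0.61, -0.42],[0.22, 0.68, 0.87],[-0.97, -0.41, 0.26]]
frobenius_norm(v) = 1.72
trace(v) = 1.49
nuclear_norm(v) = 1.73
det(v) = -0.00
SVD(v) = [[-0.12, -0.76, -0.64], [0.22, -0.65, 0.73], [-0.97, -0.05, 0.25]] @ diag([1.7163325631978426, 0.010125179590186972, 0.0001150868804977418]) @ [[-0.55,-0.02,-0.84],[0.72,0.49,-0.48],[-0.42,0.87,0.26]]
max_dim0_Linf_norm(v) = 1.39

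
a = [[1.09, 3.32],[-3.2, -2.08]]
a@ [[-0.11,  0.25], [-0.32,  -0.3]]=[[-1.18, -0.72], [1.02, -0.18]]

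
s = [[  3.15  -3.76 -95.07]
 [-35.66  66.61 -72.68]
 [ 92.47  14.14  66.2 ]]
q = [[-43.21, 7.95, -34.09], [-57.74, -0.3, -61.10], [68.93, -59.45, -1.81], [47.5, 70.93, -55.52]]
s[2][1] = 14.14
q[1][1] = -0.3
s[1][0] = -35.66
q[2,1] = -59.45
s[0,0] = 3.15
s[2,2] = 66.2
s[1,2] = -72.68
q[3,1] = 70.93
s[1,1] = 66.61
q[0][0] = -43.21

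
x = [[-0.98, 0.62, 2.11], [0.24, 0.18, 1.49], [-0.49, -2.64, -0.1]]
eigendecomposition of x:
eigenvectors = [[-0.98+0.00j, -0.14+0.55j, (-0.14-0.55j)], [(0.18+0j), (0.08+0.46j), 0.08-0.46j], [0.00+0.00j, (-0.67+0j), -0.67-0.00j]]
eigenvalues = [(-1.1+0j), (0.1+2.22j), (0.1-2.22j)]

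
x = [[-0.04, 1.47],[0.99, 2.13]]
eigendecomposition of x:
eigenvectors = [[-0.94, -0.48],[0.34, -0.88]]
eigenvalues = [-0.58, 2.67]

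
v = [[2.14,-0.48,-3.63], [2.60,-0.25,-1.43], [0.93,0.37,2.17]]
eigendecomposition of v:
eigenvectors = [[(-0.69+0j), (-0.69-0j), (0.03+0j)], [-0.54+0.28j, (-0.54-0.28j), -0.99+0.00j], [0.06+0.38j, 0.06-0.38j, (0.15+0j)]]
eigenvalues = [(2.09+2.2j), (2.09-2.2j), (-0.11+0j)]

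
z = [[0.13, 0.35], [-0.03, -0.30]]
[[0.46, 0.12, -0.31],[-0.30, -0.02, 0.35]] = z @ [[1.19,0.95,1.09], [0.88,-0.02,-1.28]]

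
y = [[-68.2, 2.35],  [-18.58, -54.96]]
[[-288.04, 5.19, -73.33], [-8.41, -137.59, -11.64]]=y @ [[4.18,0.01,1.07], [-1.26,2.50,-0.15]]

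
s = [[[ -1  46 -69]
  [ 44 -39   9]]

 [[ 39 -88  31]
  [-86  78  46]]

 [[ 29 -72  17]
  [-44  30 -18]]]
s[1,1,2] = 46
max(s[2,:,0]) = 29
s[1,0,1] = -88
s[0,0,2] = -69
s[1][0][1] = -88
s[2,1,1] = 30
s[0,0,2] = -69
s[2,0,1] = -72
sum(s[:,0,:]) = -68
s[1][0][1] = -88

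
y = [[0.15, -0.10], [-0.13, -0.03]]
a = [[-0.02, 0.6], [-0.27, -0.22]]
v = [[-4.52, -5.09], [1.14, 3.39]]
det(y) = -0.02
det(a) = 0.17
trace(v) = -1.13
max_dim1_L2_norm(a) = 0.6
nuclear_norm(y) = 0.29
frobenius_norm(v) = 7.69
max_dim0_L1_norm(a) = 0.82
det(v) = -9.52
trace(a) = -0.24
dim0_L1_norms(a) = [0.29, 0.82]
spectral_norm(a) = 0.64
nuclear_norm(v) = 8.84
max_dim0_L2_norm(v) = 6.12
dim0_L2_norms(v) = [4.66, 6.12]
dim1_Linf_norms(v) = [5.09, 3.39]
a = v @ y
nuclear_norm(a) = 0.90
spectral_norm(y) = 0.21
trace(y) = 0.12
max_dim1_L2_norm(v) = 6.81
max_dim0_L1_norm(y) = 0.28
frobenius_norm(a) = 0.69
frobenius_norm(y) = 0.22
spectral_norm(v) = 7.59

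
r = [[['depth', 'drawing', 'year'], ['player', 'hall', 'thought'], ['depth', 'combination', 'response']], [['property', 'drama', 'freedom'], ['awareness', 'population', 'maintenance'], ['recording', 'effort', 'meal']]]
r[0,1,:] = ['player', 'hall', 'thought']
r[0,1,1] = 'hall'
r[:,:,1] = [['drawing', 'hall', 'combination'], ['drama', 'population', 'effort']]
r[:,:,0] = [['depth', 'player', 'depth'], ['property', 'awareness', 'recording']]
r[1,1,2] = 'maintenance'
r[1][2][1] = 'effort'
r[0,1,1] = 'hall'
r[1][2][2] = 'meal'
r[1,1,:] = ['awareness', 'population', 'maintenance']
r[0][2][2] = 'response'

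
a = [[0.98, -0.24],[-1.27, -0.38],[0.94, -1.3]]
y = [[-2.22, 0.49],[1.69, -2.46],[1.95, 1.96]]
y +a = [[-1.24, 0.25], [0.42, -2.84], [2.89, 0.66]]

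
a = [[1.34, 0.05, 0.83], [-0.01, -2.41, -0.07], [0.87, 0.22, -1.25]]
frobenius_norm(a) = 3.27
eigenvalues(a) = [1.59, -1.52, -2.4]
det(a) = 5.79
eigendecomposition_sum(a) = [[1.46,0.04,0.43], [-0.01,-0.0,-0.00], [0.45,0.01,0.13]] + [[-0.12, 0.09, 0.41],[-0.03, 0.02, 0.11],[0.43, -0.33, -1.42]] + [[0.0,-0.09,-0.01], [0.03,-2.43,-0.17], [-0.01,0.53,0.04]]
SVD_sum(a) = [[0.01, 0.15, -0.0],[-0.20, -2.39, 0.04],[0.03, 0.31, -0.01]] + [[1.40, -0.12, 0.16], [0.18, -0.01, 0.02], [0.70, -0.06, 0.08]] + [[-0.07, 0.02, 0.68],[0.01, -0.00, -0.13],[0.14, -0.04, -1.32]]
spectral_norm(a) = 2.43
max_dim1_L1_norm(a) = 2.49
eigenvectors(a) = [[0.96, -0.28, 0.03], [-0.01, -0.07, 0.98], [0.29, 0.96, -0.21]]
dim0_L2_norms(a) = [1.6, 2.42, 1.5]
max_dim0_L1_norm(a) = 2.68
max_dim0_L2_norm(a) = 2.42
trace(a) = -2.32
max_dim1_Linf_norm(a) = 2.41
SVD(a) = [[-0.06,-0.89,-0.45], [0.99,-0.11,0.09], [-0.13,-0.44,0.89]] @ diag([2.425703479885909, 1.591244590257745, 1.5006009734919077]) @ [[-0.08, -1.00, 0.02], [-0.99, 0.08, -0.11], [0.11, -0.03, -0.99]]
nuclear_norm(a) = 5.52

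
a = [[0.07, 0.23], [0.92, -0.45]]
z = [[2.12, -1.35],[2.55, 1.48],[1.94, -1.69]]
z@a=[[-1.09, 1.10], [1.54, -0.08], [-1.42, 1.21]]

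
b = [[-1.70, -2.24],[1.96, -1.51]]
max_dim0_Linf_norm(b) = 2.24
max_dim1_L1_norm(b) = 3.94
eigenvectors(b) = [[(0.73+0j), (0.73-0j)], [-0.03-0.68j, (-0.03+0.68j)]]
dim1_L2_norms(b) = [2.81, 2.47]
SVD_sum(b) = [[-1.64, -2.28], [-0.05, -0.06]] + [[-0.06, 0.04], [2.01, -1.45]]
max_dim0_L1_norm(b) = 3.75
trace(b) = -3.21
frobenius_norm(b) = 3.75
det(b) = 6.96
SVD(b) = [[1.0, 0.03], [0.03, -1.00]] @ diag([2.8122982079935612, 2.473919721679789]) @ [[-0.58, -0.81], [-0.81, 0.58]]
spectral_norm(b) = 2.81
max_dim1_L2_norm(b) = 2.81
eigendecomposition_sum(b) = [[(-0.85+1.01j), (-1.12-0.86j)], [(0.98+0.75j), -0.75+1.08j]] + [[(-0.85-1.01j), (-1.12+0.86j)], [0.98-0.75j, (-0.75-1.08j)]]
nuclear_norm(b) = 5.29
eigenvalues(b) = [(-1.6+2.09j), (-1.6-2.09j)]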